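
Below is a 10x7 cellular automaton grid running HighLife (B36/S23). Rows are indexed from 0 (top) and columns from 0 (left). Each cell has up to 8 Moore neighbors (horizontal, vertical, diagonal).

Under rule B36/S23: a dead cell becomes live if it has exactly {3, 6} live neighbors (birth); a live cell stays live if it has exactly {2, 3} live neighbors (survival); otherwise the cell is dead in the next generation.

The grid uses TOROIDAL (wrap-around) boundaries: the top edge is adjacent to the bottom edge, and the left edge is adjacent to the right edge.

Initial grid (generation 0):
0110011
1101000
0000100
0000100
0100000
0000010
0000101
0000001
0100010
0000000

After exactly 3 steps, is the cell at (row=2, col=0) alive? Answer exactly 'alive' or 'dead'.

Simulating step by step:
Generation 0 (given above): 16 live cells
Generation 1: 20 live cells
0110001
1101111
0001100
0000000
0000000
0000010
0000001
1000001
0000000
1110011
Generation 2: 16 live cells
0000010
0100001
1011001
0000000
0000000
0000000
1000011
1000001
0000010
0010011
Generation 3: 19 live cells
1000010
0110011
1110001
0000000
0000000
0000001
1000010
1000000
1000010
0000111

Cell (2,0) at generation 3: 1 -> alive

Answer: alive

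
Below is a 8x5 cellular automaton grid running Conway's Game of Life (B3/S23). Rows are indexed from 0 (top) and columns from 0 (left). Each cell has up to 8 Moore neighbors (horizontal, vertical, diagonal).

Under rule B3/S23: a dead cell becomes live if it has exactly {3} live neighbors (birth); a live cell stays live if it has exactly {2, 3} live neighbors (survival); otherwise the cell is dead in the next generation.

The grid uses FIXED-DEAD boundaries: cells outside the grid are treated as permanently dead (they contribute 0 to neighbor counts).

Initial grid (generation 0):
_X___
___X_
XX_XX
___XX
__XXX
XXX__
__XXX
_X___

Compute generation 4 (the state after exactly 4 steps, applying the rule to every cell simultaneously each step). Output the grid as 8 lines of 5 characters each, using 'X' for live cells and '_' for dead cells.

Answer: _____
_____
XXX__
_____
_____
_____
__XX_
__XX_

Derivation:
Simulating step by step:
Generation 0 (given above): 18 live cells
Generation 1: 10 live cells
_____
XX_XX
_____
_X___
____X
_____
X__X_
__XX_
Generation 2: 7 live cells
_____
_____
XXX__
_____
_____
_____
__XX_
__XX_
Generation 3: 7 live cells
_____
_X___
_X___
_X___
_____
_____
__XX_
__XX_
Generation 4: 7 live cells
(generation 4 grid is the final answer)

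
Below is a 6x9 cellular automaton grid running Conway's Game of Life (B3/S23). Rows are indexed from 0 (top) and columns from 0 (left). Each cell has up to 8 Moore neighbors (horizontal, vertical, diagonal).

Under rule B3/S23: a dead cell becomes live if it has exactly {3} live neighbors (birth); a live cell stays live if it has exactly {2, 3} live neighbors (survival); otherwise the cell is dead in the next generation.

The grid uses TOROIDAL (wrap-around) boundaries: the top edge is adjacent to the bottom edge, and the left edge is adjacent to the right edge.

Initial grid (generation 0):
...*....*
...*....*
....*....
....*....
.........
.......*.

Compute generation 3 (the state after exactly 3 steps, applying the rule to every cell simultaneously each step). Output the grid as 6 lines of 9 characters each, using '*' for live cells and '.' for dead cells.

Simulating step by step:
Generation 0 (given above): 7 live cells
Generation 1: 6 live cells
.......**
...**....
...**....
.........
.........
.........
Generation 2: 4 live cells
.........
...**....
...**....
.........
.........
.........
Generation 3: 4 live cells
(generation 3 grid is the final answer)

Answer: .........
...**....
...**....
.........
.........
.........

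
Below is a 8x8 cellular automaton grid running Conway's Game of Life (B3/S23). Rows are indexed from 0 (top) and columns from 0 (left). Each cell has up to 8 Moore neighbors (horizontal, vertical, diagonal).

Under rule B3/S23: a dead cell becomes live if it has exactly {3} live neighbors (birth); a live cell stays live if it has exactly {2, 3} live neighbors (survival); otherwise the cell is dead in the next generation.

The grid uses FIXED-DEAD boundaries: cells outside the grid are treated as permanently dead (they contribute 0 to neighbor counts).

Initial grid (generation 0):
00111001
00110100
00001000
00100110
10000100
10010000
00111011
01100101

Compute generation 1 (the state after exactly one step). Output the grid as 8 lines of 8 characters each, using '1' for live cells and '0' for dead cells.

Simulating step by step:
Generation 0 (given above): 24 live cells
Generation 1: 28 live cells
(generation 1 grid is the final answer)

Answer: 00101000
00100100
00101010
00001110
01001110
01110110
00001111
01101101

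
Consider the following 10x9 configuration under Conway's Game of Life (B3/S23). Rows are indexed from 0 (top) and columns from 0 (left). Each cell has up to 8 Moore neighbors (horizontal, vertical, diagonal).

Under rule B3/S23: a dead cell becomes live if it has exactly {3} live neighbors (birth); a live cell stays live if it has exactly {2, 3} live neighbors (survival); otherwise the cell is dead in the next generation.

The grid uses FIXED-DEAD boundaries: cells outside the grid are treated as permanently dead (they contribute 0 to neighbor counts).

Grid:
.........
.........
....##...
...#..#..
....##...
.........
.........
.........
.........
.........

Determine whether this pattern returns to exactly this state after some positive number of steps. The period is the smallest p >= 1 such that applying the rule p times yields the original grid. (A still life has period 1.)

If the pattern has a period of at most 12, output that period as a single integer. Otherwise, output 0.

Answer: 1

Derivation:
Simulating and comparing each generation to the original:
Gen 0 (original, given above): 6 live cells
Gen 1: 6 live cells, MATCHES original -> period = 1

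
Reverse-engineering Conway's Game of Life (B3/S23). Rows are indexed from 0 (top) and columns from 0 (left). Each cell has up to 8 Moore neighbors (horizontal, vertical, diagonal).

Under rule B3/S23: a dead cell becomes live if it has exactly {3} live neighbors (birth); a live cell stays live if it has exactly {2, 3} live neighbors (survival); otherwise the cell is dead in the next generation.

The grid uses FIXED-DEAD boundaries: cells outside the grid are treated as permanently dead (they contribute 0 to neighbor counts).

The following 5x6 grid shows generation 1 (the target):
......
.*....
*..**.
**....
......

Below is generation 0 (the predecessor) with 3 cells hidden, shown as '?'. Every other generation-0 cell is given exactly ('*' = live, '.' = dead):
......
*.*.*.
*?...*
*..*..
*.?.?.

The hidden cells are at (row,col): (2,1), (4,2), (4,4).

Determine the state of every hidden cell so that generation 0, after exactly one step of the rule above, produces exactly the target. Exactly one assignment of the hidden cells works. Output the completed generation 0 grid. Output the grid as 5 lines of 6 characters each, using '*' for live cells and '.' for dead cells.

Answer: ......
*.*.*.
*....*
*..*..
*.....

Derivation:
Hidden generation-0 cells (in order): (2,1), (4,2), (4,4).
A hidden cell only influences target cells in its own 3x3 neighborhood. Try each of the 2^3 = 8 assignments, step the completed generation 0 forward once under B3/S23, and compare with the target:
  (2,1)=. (4,2)=. (4,4)=. -> step reproduces the target at every cell -> ACCEPT
  (2,1)=. (4,2)=. (4,4)=* -> step gives (3,4)='*' but target has '.' -> reject
  (2,1)=. (4,2)=* (4,4)=. -> step gives (3,1)='.' but target has '*' -> reject
  (2,1)=. (4,2)=* (4,4)=* -> step gives (3,1)='.' but target has '*' -> reject
  (2,1)=* (4,2)=. (4,4)=. -> step gives (1,0)='*' but target has '.' -> reject
  (2,1)=* (4,2)=. (4,4)=* -> step gives (1,0)='*' but target has '.' -> reject
  (2,1)=* (4,2)=* (4,4)=. -> step gives (1,0)='*' but target has '.' -> reject
  (2,1)=* (4,2)=* (4,4)=* -> step gives (1,0)='*' but target has '.' -> reject
Unique solution: (2,1)=dead, (4,2)=dead, (4,4)=dead.
Check: live-neighbor counts of every cell in the completed generation 0:
121211
130212
242331
231021
121110
Applying B3/S23 to generation 0 with these counts gives:
......
.*....
*..**.
**....
......
which matches the target exactly.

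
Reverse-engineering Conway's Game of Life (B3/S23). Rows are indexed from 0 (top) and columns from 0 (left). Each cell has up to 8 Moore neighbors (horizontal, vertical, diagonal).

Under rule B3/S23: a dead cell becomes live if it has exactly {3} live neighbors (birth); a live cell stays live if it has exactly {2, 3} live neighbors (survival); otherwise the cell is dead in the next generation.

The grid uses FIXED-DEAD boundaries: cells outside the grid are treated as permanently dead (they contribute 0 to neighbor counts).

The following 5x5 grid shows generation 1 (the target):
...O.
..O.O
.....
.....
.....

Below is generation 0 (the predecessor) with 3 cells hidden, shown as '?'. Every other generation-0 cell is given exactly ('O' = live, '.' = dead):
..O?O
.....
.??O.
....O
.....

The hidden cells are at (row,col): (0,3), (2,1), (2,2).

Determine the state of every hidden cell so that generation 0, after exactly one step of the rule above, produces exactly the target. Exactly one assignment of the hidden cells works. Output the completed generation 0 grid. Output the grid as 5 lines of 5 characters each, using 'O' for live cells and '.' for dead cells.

Hidden generation-0 cells (in order): (0,3), (2,1), (2,2).
A hidden cell only influences target cells in its own 3x3 neighborhood. Try each of the 2^3 = 8 assignments, step the completed generation 0 forward once under B3/S23, and compare with the target:
  (0,3)=. (2,1)=. (2,2)=. -> step gives (0,3)='.' but target has 'O' -> reject
  (0,3)=. (2,1)=. (2,2)=O -> step gives (0,3)='.' but target has 'O' -> reject
  (0,3)=. (2,1)=O (2,2)=. -> step gives (0,3)='.' but target has 'O' -> reject
  (0,3)=. (2,1)=O (2,2)=O -> step gives (0,3)='.' but target has 'O' -> reject
  (0,3)=O (2,1)=. (2,2)=. -> step reproduces the target at every cell -> ACCEPT
  (0,3)=O (2,1)=. (2,2)=O -> step gives (1,2)='.' but target has 'O' -> reject
  (0,3)=O (2,1)=O (2,2)=. -> step gives (1,2)='.' but target has 'O' -> reject
  (0,3)=O (2,1)=O (2,2)=O -> step gives (1,1)='O' but target has '.' -> reject
Unique solution: (0,3)=live, (2,1)=dead, (2,2)=dead.
Check: live-neighbor counts of every cell in the completed generation 0:
01121
01343
00112
00121
00011
Applying B3/S23 to generation 0 with these counts gives:
...O.
..O.O
.....
.....
.....
which matches the target exactly.

Answer: ..OOO
.....
...O.
....O
.....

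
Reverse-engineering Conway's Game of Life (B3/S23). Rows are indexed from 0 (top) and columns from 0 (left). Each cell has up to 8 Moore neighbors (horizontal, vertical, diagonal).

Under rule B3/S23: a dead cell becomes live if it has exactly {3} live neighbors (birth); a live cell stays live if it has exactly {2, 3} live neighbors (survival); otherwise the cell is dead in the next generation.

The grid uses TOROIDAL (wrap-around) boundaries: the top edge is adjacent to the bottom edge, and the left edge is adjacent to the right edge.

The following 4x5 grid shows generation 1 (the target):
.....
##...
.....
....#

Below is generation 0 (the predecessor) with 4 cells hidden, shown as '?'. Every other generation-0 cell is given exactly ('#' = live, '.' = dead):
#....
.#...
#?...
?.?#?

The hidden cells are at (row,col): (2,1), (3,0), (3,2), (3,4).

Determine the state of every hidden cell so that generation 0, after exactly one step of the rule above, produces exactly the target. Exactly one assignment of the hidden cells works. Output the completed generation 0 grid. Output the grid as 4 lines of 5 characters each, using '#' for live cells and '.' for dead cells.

Hidden generation-0 cells (in order): (2,1), (3,0), (3,2), (3,4).
A hidden cell only influences target cells in its own 3x3 neighborhood. Try each of the 2^4 = 16 assignments, step the completed generation 0 forward once under B3/S23, and compare with the target:
  (2,1)=. (3,0)=. (3,2)=. (3,4)=. -> step reproduces the target at every cell -> ACCEPT
  (2,1)=. (3,0)=. (3,2)=. (3,4)=# -> step gives (0,0)='#' but target has '.' -> reject
  (2,1)=. (3,0)=. (3,2)=# (3,4)=. -> step gives (0,1)='#' but target has '.' -> reject
  (2,1)=. (3,0)=. (3,2)=# (3,4)=# -> step gives (0,0)='#' but target has '.' -> reject
  (2,1)=. (3,0)=# (3,2)=. (3,4)=. -> step gives (0,0)='#' but target has '.' -> reject
  (2,1)=. (3,0)=# (3,2)=. (3,4)=# -> step gives (0,0)='#' but target has '.' -> reject
  (2,1)=. (3,0)=# (3,2)=# (3,4)=. -> step gives (0,0)='#' but target has '.' -> reject
  (2,1)=. (3,0)=# (3,2)=# (3,4)=# -> step gives (0,0)='#' but target has '.' -> reject
  (2,1)=# (3,0)=. (3,2)=. (3,4)=. -> step gives (1,0)='.' but target has '#' -> reject
  (2,1)=# (3,0)=. (3,2)=. (3,4)=# -> step gives (0,0)='#' but target has '.' -> reject
  (2,1)=# (3,0)=. (3,2)=# (3,4)=. -> step gives (0,1)='#' but target has '.' -> reject
  (2,1)=# (3,0)=. (3,2)=# (3,4)=# -> step gives (0,0)='#' but target has '.' -> reject
  (2,1)=# (3,0)=# (3,2)=. (3,4)=. -> step gives (0,0)='#' but target has '.' -> reject
  (2,1)=# (3,0)=# (3,2)=. (3,4)=# -> step gives (0,0)='#' but target has '.' -> reject
  (2,1)=# (3,0)=# (3,2)=# (3,4)=. -> step gives (0,0)='#' but target has '.' -> reject
  (2,1)=# (3,0)=# (3,2)=# (3,4)=# -> step gives (0,0)='#' but target has '.' -> reject
Unique solution: (2,1)=dead, (3,0)=dead, (3,2)=dead, (3,4)=dead.
Check: live-neighbor counts of every cell in the completed generation 0:
12212
32102
12212
22103
Applying B3/S23 to generation 0 with these counts gives:
.....
##...
.....
....#
which matches the target exactly.

Answer: #....
.#...
#....
...#.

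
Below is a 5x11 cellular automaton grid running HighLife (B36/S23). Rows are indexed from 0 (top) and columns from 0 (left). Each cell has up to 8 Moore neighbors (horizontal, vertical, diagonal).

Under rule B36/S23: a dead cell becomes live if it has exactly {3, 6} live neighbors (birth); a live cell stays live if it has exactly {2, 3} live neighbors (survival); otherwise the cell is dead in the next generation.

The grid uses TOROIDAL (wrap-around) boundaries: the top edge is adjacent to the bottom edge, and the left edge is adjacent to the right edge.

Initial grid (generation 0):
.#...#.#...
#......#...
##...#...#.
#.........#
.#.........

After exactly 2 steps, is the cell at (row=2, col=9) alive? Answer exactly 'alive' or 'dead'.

Answer: alive

Derivation:
Simulating step by step:
Generation 0 (given above): 12 live cells
Generation 1: 9 live cells
##....#....
#.......#.#
.#.........
..........#
.#.........
Generation 2: 7 live cells
.#........#
..........#
.........##
#..........
.#.........

Cell (2,9) at generation 2: 1 -> alive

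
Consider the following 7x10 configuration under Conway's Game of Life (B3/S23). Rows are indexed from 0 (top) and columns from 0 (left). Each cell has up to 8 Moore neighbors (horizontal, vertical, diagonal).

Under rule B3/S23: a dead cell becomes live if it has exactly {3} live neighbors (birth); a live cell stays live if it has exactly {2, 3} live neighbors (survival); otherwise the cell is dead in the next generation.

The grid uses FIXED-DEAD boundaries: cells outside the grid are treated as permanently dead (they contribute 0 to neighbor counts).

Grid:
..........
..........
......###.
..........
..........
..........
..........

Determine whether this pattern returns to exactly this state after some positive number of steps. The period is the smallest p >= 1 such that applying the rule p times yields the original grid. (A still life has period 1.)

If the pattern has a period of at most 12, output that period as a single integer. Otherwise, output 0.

Simulating and comparing each generation to the original:
Gen 0 (original, given above): 3 live cells
Gen 1: 3 live cells, differs from original
Gen 2: 3 live cells, MATCHES original -> period = 2

Answer: 2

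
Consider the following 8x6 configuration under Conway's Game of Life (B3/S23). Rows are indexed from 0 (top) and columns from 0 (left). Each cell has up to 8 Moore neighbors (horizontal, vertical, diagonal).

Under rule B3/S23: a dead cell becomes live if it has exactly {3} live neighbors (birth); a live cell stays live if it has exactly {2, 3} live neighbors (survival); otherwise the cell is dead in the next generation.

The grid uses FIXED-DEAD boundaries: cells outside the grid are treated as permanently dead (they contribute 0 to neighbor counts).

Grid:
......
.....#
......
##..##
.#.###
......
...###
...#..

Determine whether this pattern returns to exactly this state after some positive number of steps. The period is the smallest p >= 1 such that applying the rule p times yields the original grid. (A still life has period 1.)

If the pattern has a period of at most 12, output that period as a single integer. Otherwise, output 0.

Simulating and comparing each generation to the original:
Gen 0 (original, given above): 13 live cells
Gen 1: 16 live cells, differs from original
Gen 2: 13 live cells, differs from original
Gen 3: 17 live cells, differs from original
Gen 4: 11 live cells, differs from original
Gen 5: 9 live cells, differs from original
Gen 6: 11 live cells, differs from original
Gen 7: 12 live cells, differs from original
Gen 8: 15 live cells, differs from original
Gen 9: 12 live cells, differs from original
Gen 10: 14 live cells, differs from original
Gen 11: 11 live cells, differs from original
Gen 12: 12 live cells, differs from original
No period found within 12 steps.

Answer: 0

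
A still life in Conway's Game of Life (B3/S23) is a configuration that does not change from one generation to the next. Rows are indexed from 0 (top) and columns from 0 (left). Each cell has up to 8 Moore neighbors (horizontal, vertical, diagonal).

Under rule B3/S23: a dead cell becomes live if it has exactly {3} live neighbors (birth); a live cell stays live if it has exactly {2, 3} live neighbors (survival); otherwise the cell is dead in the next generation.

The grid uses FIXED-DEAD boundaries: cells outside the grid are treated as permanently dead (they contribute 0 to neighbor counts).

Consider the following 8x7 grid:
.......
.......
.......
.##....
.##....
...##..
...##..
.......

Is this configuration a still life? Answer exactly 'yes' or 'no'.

Answer: no

Derivation:
Compute generation 1 and compare to generation 0 (given above):
Generation 1:
.......
.......
.......
.##....
.#.....
....#..
...##..
.......
Cell (4,2) differs: gen0=1 vs gen1=0 -> NOT a still life.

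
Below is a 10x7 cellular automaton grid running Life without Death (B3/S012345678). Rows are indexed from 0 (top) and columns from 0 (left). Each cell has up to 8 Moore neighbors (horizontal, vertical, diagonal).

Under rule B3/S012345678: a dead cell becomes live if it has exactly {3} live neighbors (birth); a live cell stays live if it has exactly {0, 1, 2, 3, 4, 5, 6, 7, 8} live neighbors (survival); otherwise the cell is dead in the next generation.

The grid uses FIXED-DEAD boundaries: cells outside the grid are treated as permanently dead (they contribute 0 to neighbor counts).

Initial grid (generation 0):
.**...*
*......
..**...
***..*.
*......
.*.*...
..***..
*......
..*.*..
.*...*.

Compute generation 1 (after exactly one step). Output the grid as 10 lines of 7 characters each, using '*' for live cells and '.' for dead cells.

Answer: .**...*
*..*...
*.**...
****.*.
*......
.*.**..
.****..
***.*..
.**.*..
.*...*.

Derivation:
Simulating step by step:
Generation 0 (given above): 21 live cells
Generation 1: 30 live cells
(generation 1 grid is the final answer)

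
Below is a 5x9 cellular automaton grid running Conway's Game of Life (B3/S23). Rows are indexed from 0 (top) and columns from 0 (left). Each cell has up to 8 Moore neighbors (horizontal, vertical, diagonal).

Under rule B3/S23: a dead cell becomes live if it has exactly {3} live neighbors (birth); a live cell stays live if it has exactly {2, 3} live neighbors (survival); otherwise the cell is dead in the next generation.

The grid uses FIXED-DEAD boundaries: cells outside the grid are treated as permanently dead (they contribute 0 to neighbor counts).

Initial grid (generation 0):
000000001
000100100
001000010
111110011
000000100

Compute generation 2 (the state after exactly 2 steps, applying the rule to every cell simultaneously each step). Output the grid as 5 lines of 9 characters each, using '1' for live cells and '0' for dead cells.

Answer: 000000000
000000111
001101000
010011000
010100111

Derivation:
Simulating step by step:
Generation 0 (given above): 13 live cells
Generation 1: 15 live cells
000000000
000000010
000010111
011100111
011100010
Generation 2: 14 live cells
(generation 2 grid is the final answer)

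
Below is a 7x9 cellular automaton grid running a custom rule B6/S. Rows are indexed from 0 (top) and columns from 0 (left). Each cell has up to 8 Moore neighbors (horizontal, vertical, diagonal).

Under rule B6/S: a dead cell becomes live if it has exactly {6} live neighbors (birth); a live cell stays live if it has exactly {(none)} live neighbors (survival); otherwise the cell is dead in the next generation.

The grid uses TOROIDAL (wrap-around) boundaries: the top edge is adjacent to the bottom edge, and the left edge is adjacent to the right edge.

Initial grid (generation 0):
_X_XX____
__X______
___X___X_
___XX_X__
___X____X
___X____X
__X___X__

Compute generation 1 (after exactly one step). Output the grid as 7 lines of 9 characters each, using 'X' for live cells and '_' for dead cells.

Answer: _________
_________
_________
_________
_________
_________
_________

Derivation:
Simulating step by step:
Generation 0 (given above): 15 live cells
Generation 1: 0 live cells
(generation 1 grid is the final answer)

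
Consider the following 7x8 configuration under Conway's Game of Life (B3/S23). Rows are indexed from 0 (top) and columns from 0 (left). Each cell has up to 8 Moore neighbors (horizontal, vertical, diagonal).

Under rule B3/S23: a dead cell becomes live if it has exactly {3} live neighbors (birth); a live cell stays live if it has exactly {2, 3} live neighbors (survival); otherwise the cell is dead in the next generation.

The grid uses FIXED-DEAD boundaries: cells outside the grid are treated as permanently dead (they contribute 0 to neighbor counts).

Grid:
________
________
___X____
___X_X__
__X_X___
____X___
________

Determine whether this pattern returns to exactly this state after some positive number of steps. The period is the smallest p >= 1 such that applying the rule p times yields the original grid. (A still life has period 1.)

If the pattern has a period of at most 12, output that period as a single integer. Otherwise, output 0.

Answer: 2

Derivation:
Simulating and comparing each generation to the original:
Gen 0 (original, given above): 6 live cells
Gen 1: 6 live cells, differs from original
Gen 2: 6 live cells, MATCHES original -> period = 2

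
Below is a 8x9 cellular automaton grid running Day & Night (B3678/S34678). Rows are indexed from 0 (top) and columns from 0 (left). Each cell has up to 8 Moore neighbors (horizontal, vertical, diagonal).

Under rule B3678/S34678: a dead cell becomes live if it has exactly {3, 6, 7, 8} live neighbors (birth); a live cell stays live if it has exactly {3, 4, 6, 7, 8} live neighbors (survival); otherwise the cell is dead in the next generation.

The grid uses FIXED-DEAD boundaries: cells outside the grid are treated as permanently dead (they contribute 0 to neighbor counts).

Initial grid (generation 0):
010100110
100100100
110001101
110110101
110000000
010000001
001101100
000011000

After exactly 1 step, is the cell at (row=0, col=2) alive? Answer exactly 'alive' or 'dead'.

Simulating step by step:
Generation 0 (given above): 28 live cells
Generation 1: 19 live cells
001000000
100010100
110101100
000000000
110000010
110000000
000001000
000111100

Cell (0,2) at generation 1: 1 -> alive

Answer: alive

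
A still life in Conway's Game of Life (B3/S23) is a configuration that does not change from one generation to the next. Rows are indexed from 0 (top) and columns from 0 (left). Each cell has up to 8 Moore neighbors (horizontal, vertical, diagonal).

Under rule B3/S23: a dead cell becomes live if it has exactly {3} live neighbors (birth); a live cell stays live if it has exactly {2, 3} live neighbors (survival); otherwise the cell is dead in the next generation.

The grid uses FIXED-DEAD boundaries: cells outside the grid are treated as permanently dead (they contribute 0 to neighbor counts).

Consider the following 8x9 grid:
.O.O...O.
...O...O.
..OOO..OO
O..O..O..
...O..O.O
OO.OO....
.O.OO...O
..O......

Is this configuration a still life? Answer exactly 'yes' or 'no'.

Compute generation 1 and compare to generation 0 (given above):
Generation 1:
..O......
......OO.
..O.O.OOO
.....OO.O
OO.O.O.O.
OO...O.O.
OO..O....
..OO.....
Cell (0,1) differs: gen0=1 vs gen1=0 -> NOT a still life.

Answer: no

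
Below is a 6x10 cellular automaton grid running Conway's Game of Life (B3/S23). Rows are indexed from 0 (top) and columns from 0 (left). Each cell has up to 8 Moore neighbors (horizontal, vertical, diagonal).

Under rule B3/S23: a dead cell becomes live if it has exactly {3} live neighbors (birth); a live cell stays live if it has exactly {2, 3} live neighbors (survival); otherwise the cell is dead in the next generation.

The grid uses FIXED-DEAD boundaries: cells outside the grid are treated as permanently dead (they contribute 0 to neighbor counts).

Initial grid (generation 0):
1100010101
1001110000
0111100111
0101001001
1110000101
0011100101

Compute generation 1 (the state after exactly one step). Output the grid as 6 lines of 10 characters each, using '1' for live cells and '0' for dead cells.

Answer: 1100011000
1000010101
1100001111
0000101001
1000101101
0011000000

Derivation:
Simulating step by step:
Generation 0 (given above): 30 live cells
Generation 1: 24 live cells
(generation 1 grid is the final answer)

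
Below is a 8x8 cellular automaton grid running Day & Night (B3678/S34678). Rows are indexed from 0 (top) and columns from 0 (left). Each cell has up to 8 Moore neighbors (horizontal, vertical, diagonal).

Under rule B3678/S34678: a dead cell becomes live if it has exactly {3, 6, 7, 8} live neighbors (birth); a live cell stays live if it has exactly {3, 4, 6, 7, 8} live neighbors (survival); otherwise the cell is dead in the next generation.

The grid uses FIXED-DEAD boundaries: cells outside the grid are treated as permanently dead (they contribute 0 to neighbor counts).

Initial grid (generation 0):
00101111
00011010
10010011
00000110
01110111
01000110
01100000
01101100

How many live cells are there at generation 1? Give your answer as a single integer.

Answer: 33

Derivation:
Simulating step by step:
Generation 0 (given above): 29 live cells
Generation 1: 33 live cells
00001110
00111100
00000011
01010110
00100011
11111111
11111010
01110000
Population at generation 1: 33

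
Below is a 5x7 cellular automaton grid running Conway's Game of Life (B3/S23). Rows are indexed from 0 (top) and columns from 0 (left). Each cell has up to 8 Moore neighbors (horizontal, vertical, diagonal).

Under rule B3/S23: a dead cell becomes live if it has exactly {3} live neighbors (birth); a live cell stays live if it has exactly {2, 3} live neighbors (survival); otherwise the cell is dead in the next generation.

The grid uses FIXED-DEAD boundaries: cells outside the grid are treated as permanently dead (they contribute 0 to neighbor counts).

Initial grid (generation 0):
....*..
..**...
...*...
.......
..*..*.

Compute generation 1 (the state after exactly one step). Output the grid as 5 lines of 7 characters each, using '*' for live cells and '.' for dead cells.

Answer: ...*...
..***..
..**...
.......
.......

Derivation:
Simulating step by step:
Generation 0 (given above): 6 live cells
Generation 1: 6 live cells
(generation 1 grid is the final answer)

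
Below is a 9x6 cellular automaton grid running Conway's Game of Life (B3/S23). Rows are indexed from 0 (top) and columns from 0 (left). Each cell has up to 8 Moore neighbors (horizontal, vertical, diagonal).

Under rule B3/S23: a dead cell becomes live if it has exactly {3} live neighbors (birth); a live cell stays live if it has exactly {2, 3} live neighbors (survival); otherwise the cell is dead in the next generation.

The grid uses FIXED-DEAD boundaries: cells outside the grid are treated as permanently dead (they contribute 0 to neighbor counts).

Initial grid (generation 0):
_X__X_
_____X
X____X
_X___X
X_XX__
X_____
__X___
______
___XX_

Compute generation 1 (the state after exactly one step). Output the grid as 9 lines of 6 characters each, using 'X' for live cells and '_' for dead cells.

Simulating step by step:
Generation 0 (given above): 14 live cells
Generation 1: 13 live cells
(generation 1 grid is the final answer)

Answer: ______
____XX
____XX
XXX_X_
X_X___
__XX__
______
___X__
______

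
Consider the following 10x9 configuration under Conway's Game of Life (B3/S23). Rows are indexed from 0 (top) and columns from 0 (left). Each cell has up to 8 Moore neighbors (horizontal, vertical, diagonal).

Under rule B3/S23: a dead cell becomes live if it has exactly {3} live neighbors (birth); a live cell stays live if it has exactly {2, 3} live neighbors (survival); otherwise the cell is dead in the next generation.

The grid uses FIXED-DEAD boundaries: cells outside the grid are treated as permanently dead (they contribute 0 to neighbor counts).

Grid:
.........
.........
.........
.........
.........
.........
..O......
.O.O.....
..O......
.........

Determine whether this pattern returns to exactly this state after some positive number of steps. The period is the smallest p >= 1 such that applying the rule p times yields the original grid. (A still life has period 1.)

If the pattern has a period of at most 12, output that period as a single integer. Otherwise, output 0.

Answer: 1

Derivation:
Simulating and comparing each generation to the original:
Gen 0 (original, given above): 4 live cells
Gen 1: 4 live cells, MATCHES original -> period = 1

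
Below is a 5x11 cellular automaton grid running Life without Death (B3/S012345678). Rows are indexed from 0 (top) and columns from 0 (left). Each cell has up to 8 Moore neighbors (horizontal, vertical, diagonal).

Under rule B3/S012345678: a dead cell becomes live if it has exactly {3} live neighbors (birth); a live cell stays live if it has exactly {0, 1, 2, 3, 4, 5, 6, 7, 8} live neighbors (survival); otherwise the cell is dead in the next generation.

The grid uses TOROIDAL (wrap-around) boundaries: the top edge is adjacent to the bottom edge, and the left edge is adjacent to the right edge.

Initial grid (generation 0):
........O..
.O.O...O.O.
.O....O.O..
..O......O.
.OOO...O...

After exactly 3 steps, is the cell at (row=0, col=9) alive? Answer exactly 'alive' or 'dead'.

Answer: alive

Derivation:
Simulating step by step:
Generation 0 (given above): 14 live cells
Generation 1: 24 live cells
.O.O...OO..
.OOO...O.O.
.O....OOOO.
..OO...OOO.
.OOO...OO..
Generation 2: 32 live cells
OO.OO.OOOO.
OOOO...O.O.
.O....OOOOO
..OO...OOO.
.OOOO.OOO..
Generation 3: 40 live cells
OO.OO.OOOO.
OOOOOO.O.O.
.O....OOOOO
O.OOOO.OOOO
OOOOO.OOO.O

Cell (0,9) at generation 3: 1 -> alive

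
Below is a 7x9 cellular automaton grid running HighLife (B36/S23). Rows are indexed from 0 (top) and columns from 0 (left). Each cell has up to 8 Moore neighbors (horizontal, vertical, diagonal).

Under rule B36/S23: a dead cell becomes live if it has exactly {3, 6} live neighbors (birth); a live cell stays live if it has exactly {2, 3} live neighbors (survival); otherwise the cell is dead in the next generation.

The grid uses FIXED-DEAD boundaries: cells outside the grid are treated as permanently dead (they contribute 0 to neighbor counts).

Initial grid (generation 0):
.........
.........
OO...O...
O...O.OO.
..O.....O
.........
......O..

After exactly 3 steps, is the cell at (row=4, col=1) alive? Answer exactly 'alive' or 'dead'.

Answer: dead

Derivation:
Simulating step by step:
Generation 0 (given above): 10 live cells
Generation 1: 9 live cells
.........
.........
OO...OO..
O....OOO.
.......O.
.........
.........
Generation 2: 9 live cells
.........
.........
OO...O.O.
OO...O.O.
.......O.
.........
.........
Generation 3: 7 live cells
.........
.........
OO.......
OO.....OO
......O..
.........
.........

Cell (4,1) at generation 3: 0 -> dead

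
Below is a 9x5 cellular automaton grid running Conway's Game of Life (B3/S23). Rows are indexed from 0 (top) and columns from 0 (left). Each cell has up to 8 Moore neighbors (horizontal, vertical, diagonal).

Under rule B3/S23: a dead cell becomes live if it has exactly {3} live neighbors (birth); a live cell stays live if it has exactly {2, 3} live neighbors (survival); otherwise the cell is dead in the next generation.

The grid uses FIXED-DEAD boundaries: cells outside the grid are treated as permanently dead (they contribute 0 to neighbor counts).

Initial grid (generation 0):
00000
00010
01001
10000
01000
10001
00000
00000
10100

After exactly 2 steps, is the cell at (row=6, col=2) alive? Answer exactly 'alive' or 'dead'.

Answer: dead

Derivation:
Simulating step by step:
Generation 0 (given above): 9 live cells
Generation 1: 4 live cells
00000
00000
00000
11000
11000
00000
00000
00000
00000
Generation 2: 4 live cells
00000
00000
00000
11000
11000
00000
00000
00000
00000

Cell (6,2) at generation 2: 0 -> dead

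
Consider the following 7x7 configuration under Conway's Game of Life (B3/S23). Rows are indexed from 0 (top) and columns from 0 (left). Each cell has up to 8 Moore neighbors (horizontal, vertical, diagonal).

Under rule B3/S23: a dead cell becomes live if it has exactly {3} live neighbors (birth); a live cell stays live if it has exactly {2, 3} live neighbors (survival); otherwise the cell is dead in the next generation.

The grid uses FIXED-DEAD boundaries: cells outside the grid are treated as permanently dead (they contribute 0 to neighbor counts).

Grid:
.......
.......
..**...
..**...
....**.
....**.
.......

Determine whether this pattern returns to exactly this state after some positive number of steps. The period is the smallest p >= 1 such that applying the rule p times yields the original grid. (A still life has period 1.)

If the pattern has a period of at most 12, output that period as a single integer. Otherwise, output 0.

Simulating and comparing each generation to the original:
Gen 0 (original, given above): 8 live cells
Gen 1: 6 live cells, differs from original
Gen 2: 8 live cells, MATCHES original -> period = 2

Answer: 2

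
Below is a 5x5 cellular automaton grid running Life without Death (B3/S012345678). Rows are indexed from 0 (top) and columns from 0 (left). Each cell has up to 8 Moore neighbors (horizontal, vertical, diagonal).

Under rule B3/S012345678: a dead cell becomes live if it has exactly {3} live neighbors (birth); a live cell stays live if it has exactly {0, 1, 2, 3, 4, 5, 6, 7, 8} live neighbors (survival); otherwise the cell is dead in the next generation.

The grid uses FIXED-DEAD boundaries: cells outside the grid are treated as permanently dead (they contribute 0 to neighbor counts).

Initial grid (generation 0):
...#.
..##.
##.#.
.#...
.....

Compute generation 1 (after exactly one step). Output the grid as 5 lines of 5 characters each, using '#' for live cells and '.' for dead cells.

Answer: ..##.
.####
##.#.
###..
.....

Derivation:
Simulating step by step:
Generation 0 (given above): 7 live cells
Generation 1: 12 live cells
(generation 1 grid is the final answer)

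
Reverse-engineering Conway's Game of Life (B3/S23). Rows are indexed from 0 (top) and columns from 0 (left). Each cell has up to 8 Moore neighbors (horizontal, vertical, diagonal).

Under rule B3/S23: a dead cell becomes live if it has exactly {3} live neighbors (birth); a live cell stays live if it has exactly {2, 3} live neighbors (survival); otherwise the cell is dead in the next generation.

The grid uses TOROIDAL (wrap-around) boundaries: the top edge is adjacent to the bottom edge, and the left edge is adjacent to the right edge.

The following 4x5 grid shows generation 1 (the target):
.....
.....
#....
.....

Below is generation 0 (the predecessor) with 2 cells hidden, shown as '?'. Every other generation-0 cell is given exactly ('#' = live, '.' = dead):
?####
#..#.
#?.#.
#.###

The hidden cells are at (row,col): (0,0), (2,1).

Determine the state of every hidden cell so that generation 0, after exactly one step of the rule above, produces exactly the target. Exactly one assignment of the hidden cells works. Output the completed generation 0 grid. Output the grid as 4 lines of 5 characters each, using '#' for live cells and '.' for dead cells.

Hidden generation-0 cells (in order): (0,0), (2,1).
A hidden cell only influences target cells in its own 3x3 neighborhood. Try each of the 2^2 = 4 assignments, step the completed generation 0 forward once under B3/S23, and compare with the target:
  (0,0)=. (2,1)=. -> step gives (1,0)='#' but target has '.' -> reject
  (0,0)=. (2,1)=# -> step gives (2,0)='.' but target has '#' -> reject
  (0,0)=# (2,1)=. -> step reproduces the target at every cell -> ACCEPT
  (0,0)=# (2,1)=# -> step gives (2,0)='.' but target has '#' -> reject
Unique solution: (0,0)=live, (2,1)=dead.
Check: live-neighbor counts of every cell in the completed generation 0:
55567
45547
34447
56567
Applying B3/S23 to generation 0 with these counts gives:
.....
.....
#....
.....
which matches the target exactly.

Answer: #####
#..#.
#..#.
#.###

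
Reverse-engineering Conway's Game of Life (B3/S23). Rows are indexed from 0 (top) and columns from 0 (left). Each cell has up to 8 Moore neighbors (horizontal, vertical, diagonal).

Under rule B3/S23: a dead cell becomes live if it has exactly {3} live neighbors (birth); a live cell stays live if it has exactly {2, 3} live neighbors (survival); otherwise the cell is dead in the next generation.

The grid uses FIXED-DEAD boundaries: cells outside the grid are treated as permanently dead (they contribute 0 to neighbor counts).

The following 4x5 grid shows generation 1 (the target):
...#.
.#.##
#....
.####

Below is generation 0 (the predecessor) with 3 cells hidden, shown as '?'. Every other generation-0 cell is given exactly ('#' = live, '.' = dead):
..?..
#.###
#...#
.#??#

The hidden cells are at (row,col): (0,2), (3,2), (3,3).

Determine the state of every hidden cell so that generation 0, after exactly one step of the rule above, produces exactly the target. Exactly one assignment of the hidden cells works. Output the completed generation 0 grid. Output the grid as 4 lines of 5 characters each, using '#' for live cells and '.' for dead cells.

Hidden generation-0 cells (in order): (0,2), (3,2), (3,3).
A hidden cell only influences target cells in its own 3x3 neighborhood. Try each of the 2^3 = 8 assignments, step the completed generation 0 forward once under B3/S23, and compare with the target:
  (0,2)=. (3,2)=. (3,3)=. -> step gives (2,2)='#' but target has '.' -> reject
  (0,2)=. (3,2)=. (3,3)=# -> step gives (3,1)='.' but target has '#' -> reject
  (0,2)=. (3,2)=# (3,3)=. -> step gives (2,4)='#' but target has '.' -> reject
  (0,2)=. (3,2)=# (3,3)=# -> step reproduces the target at every cell -> ACCEPT
  (0,2)=# (3,2)=. (3,3)=. -> step gives (0,1)='#' but target has '.' -> reject
  (0,2)=# (3,2)=. (3,3)=# -> step gives (0,1)='#' but target has '.' -> reject
  (0,2)=# (3,2)=# (3,3)=. -> step gives (0,1)='#' but target has '.' -> reject
  (0,2)=# (3,2)=# (3,3)=# -> step gives (0,1)='#' but target has '.' -> reject
Unique solution: (0,2)=dead, (3,2)=live, (3,3)=live.
Check: live-neighbor counts of every cell in the completed generation 0:
12232
13132
25574
22232
Applying B3/S23 to generation 0 with these counts gives:
...#.
.#.##
#....
.####
which matches the target exactly.

Answer: .....
#.###
#...#
.####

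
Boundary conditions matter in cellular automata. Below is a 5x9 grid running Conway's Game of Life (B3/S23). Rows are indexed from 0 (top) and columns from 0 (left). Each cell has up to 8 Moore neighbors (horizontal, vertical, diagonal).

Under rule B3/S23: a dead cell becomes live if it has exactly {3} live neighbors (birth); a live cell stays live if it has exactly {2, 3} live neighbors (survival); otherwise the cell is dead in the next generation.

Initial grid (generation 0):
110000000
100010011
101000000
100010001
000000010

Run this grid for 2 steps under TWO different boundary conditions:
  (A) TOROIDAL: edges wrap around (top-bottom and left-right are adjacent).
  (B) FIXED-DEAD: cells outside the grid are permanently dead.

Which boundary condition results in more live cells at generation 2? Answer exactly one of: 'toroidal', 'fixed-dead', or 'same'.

Answer: toroidal

Derivation:
Under TOROIDAL boundary, generation 2:
110000000
000000001
100000001
111000001
001000000
Population = 10

Under FIXED-DEAD boundary, generation 2:
110000000
100000000
110000000
000000000
000000000
Population = 5

Comparison: toroidal=10, fixed-dead=5 -> toroidal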